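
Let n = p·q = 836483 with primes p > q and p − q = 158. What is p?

997

Since p = q + 158, we have 836483 = q(q + 158), so q² + 158q − 836483 = 0.
Discriminant: 158² + 4·836483 = 24964 + 3345932 = 3370896; √3370896 = 1836.
q = (−158 + 1836)/2 = 839, and p = q + 158 = 997.
Check: 839 · 997 = 836483.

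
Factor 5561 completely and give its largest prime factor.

5561 = 67 · 83
83 is prime.
So 5561 = 67 · 83; the largest prime factor is 83.

83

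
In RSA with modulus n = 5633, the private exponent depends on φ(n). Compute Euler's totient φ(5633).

Factor: 5633 = 43 · 131.
φ(5633) = (43−1) · (131−1) = 42 · 130 = 5460.

5460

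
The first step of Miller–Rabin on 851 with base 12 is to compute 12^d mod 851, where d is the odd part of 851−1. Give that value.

292

851 − 1 = 850 = 2^1 · 425, so d = 425.
12^1 ≡ 12 (mod 851)
12^2 ≡ 12^2 = 144 ≡ 144 (mod 851)
12^4 ≡ 144^2 = 20736 ≡ 312 (mod 851)
12^8 ≡ 312^2 = 97344 ≡ 330 (mod 851)
12^16 ≡ 330^2 = 108900 ≡ 823 (mod 851)
12^32 ≡ 823^2 = 677329 ≡ 784 (mod 851)
12^64 ≡ 784^2 = 614656 ≡ 234 (mod 851)
12^128 ≡ 234^2 = 54756 ≡ 292 (mod 851)
12^256 ≡ 292^2 = 85264 ≡ 164 (mod 851)
425 = 256 + 128 + 32 + 8 + 1 in binary powers of 2.
So 12^425 ≡ 164 · 292 · 784 · 330 · 12 ≡ 292 (mod 851).
Squaring chain: 292; never reaches −1, so base 12 is a Miller–Rabin witness that 851 is composite.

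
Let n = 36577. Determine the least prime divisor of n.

79

36577 is odd.
Digit sum 28, not divisible by 3.
Ends in 7: not divisible by 5.
7: 36577 = 7·5225 + 2
11: 36577 = 11·3325 + 2
13: 36577 = 13·2813 + 8
17: 36577 = 17·2151 + 10
19: 36577 = 19·1925 + 2
23: 36577 = 23·1590 + 7
29: 36577 = 29·1261 + 8
31: 36577 = 31·1179 + 28
37: 36577 = 37·988 + 21
41: 36577 = 41·892 + 5
43: 36577 = 43·850 + 27
47: 36577 = 47·778 + 11
53: 36577 = 53·690 + 7
59: 36577 = 59·619 + 56
61: 36577 = 61·599 + 38
67: 36577 = 67·545 + 62
71: 36577 = 71·515 + 12
73: 36577 = 73·501 + 4
79: 36577 = 79·463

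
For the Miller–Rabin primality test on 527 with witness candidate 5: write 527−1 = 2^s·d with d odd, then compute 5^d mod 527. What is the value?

527 − 1 = 526 = 2^1 · 263, so d = 263.
5^1 ≡ 5 (mod 527)
5^2 ≡ 5^2 = 25 ≡ 25 (mod 527)
5^4 ≡ 25^2 = 625 ≡ 98 (mod 527)
5^8 ≡ 98^2 = 9604 ≡ 118 (mod 527)
5^16 ≡ 118^2 = 13924 ≡ 222 (mod 527)
5^32 ≡ 222^2 = 49284 ≡ 273 (mod 527)
5^64 ≡ 273^2 = 74529 ≡ 222 (mod 527)
5^128 ≡ 222^2 = 49284 ≡ 273 (mod 527)
5^256 ≡ 273^2 = 74529 ≡ 222 (mod 527)
263 = 256 + 4 + 2 + 1 in binary powers of 2.
So 5^263 ≡ 222 · 98 · 25 · 5 ≡ 180 (mod 527).
Squaring chain: 180; never reaches −1, so base 5 is a Miller–Rabin witness that 527 is composite.

180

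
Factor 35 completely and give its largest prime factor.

35 = 5 · 7
7 is prime.
So 35 = 5 · 7; the largest prime factor is 7.

7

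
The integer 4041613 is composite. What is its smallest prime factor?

4041613 is odd.
Digit sum 19, not divisible by 3.
Ends in 3: not divisible by 5.
7: 4041613 = 7·577373 + 2
11: 4041613 = 11·367419 + 4
13: 4041613 = 13·310893 + 4
17: 4041613 = 17·237741 + 16
19: 4041613 = 19·212716 + 9
23: 4041613 = 23·175722 + 7
29: 4041613 = 29·139365 + 28
31: 4041613 = 31·130374 + 19
37: 4041613 = 37·109232 + 29
41: 4041613 = 41·98575 + 38
43: 4041613 = 43·93991

43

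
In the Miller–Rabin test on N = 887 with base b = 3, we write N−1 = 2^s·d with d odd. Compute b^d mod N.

887 − 1 = 886 = 2^1 · 443, so d = 443.
3^1 ≡ 3 (mod 887)
3^2 ≡ 3^2 = 9 ≡ 9 (mod 887)
3^4 ≡ 9^2 = 81 ≡ 81 (mod 887)
3^8 ≡ 81^2 = 6561 ≡ 352 (mod 887)
3^16 ≡ 352^2 = 123904 ≡ 611 (mod 887)
3^32 ≡ 611^2 = 373321 ≡ 781 (mod 887)
3^64 ≡ 781^2 = 609961 ≡ 592 (mod 887)
3^128 ≡ 592^2 = 350464 ≡ 99 (mod 887)
3^256 ≡ 99^2 = 9801 ≡ 44 (mod 887)
443 = 256 + 128 + 32 + 16 + 8 + 2 + 1 in binary powers of 2.
So 3^443 ≡ 44 · 99 · 781 · 611 · 352 · 9 · 3 ≡ 1 (mod 887).
Since 3^d ≡ 1 (mod 887), base 3 does not prove 887 composite.

1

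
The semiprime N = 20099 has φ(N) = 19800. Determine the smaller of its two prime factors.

φ(n) = (p−1)(q−1) = n − (p+q) + 1, so p + q = 20099 − 19800 + 1 = 300.
p and q are the roots of t² − 300t + 20099 = 0.
Discriminant: 300² − 4·20099 = 90000 − 80396 = 9604; √9604 = 98.
q = (300 − 98)/2 = 101, p = (300 + 98)/2 = 199.
Check: 101 · 199 = 20099.

101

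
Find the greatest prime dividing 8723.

61

8723 = 11 · 793
793 = 13 · 61
61 is prime.
So 8723 = 11 · 13 · 61; the largest prime factor is 61.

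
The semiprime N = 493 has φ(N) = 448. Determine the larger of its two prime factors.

29

φ(n) = (p−1)(q−1) = n − (p+q) + 1, so p + q = 493 − 448 + 1 = 46.
p and q are the roots of t² − 46t + 493 = 0.
Discriminant: 46² − 4·493 = 2116 − 1972 = 144; √144 = 12.
q = (46 − 12)/2 = 17, p = (46 + 12)/2 = 29.
Check: 17 · 29 = 493.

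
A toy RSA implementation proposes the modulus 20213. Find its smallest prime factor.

20213 is odd.
Digit sum 8, not divisible by 3.
Ends in 3: not divisible by 5.
7: 20213 = 7·2887 + 4
11: 20213 = 11·1837 + 6
13: 20213 = 13·1554 + 11
17: 20213 = 17·1189

17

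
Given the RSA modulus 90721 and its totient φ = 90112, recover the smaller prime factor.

257

φ(n) = (p−1)(q−1) = n − (p+q) + 1, so p + q = 90721 − 90112 + 1 = 610.
p and q are the roots of t² − 610t + 90721 = 0.
Discriminant: 610² − 4·90721 = 372100 − 362884 = 9216; √9216 = 96.
q = (610 − 96)/2 = 257, p = (610 + 96)/2 = 353.
Check: 257 · 353 = 90721.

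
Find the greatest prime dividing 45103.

45103 = 23 · 1961
1961 = 37 · 53
53 is prime.
So 45103 = 23 · 37 · 53; the largest prime factor is 53.

53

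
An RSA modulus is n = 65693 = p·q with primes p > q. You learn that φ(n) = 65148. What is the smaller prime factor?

179

φ(n) = (p−1)(q−1) = n − (p+q) + 1, so p + q = 65693 − 65148 + 1 = 546.
p and q are the roots of t² − 546t + 65693 = 0.
Discriminant: 546² − 4·65693 = 298116 − 262772 = 35344; √35344 = 188.
q = (546 − 188)/2 = 179, p = (546 + 188)/2 = 367.
Check: 179 · 367 = 65693.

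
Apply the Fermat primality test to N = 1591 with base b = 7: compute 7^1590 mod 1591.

7^1 ≡ 7 (mod 1591)
7^2 ≡ 7^2 = 49 ≡ 49 (mod 1591)
7^4 ≡ 49^2 = 2401 ≡ 810 (mod 1591)
7^8 ≡ 810^2 = 656100 ≡ 608 (mod 1591)
7^16 ≡ 608^2 = 369664 ≡ 552 (mod 1591)
7^32 ≡ 552^2 = 304704 ≡ 823 (mod 1591)
7^64 ≡ 823^2 = 677329 ≡ 1154 (mod 1591)
7^128 ≡ 1154^2 = 1331716 ≡ 49 (mod 1591)
7^256 ≡ 49^2 = 2401 ≡ 810 (mod 1591)
7^512 ≡ 810^2 = 656100 ≡ 608 (mod 1591)
7^1024 ≡ 608^2 = 369664 ≡ 552 (mod 1591)
1590 = 1024 + 512 + 32 + 16 + 4 + 2 in binary powers of 2.
So 7^1590 ≡ 552 · 608 · 823 · 552 · 810 · 49 ≡ 1506 (mod 1591).
Since 1506 ≠ 1, base 7 is a Fermat witness: 1591 is composite.

1506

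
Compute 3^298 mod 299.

3^1 ≡ 3 (mod 299)
3^2 ≡ 3^2 = 9 ≡ 9 (mod 299)
3^4 ≡ 9^2 = 81 ≡ 81 (mod 299)
3^8 ≡ 81^2 = 6561 ≡ 282 (mod 299)
3^16 ≡ 282^2 = 79524 ≡ 289 (mod 299)
3^32 ≡ 289^2 = 83521 ≡ 100 (mod 299)
3^64 ≡ 100^2 = 10000 ≡ 133 (mod 299)
3^128 ≡ 133^2 = 17689 ≡ 48 (mod 299)
3^256 ≡ 48^2 = 2304 ≡ 211 (mod 299)
298 = 256 + 32 + 8 + 2 in binary powers of 2.
So 3^298 ≡ 211 · 100 · 282 · 9 ≡ 3 (mod 299).
Since 3 ≠ 1, base 3 is a Fermat witness: 299 is composite.

3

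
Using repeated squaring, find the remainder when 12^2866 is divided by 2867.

683

12^1 ≡ 12 (mod 2867)
12^2 ≡ 12^2 = 144 ≡ 144 (mod 2867)
12^4 ≡ 144^2 = 20736 ≡ 667 (mod 2867)
12^8 ≡ 667^2 = 444889 ≡ 504 (mod 2867)
12^16 ≡ 504^2 = 254016 ≡ 1720 (mod 2867)
12^32 ≡ 1720^2 = 2958400 ≡ 2523 (mod 2867)
12^64 ≡ 2523^2 = 6365529 ≡ 789 (mod 2867)
12^128 ≡ 789^2 = 622521 ≡ 382 (mod 2867)
12^256 ≡ 382^2 = 145924 ≡ 2574 (mod 2867)
12^512 ≡ 2574^2 = 6625476 ≡ 2706 (mod 2867)
12^1024 ≡ 2706^2 = 7322436 ≡ 118 (mod 2867)
12^2048 ≡ 118^2 = 13924 ≡ 2456 (mod 2867)
2866 = 2048 + 512 + 256 + 32 + 16 + 2 in binary powers of 2.
So 12^2866 ≡ 2456 · 2706 · 2574 · 2523 · 1720 · 144 ≡ 683 (mod 2867).
Since 683 ≠ 1, base 12 is a Fermat witness: 2867 is composite.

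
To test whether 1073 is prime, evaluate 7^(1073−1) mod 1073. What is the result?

7

7^1 ≡ 7 (mod 1073)
7^2 ≡ 7^2 = 49 ≡ 49 (mod 1073)
7^4 ≡ 49^2 = 2401 ≡ 255 (mod 1073)
7^8 ≡ 255^2 = 65025 ≡ 645 (mod 1073)
7^16 ≡ 645^2 = 416025 ≡ 774 (mod 1073)
7^32 ≡ 774^2 = 599076 ≡ 342 (mod 1073)
7^64 ≡ 342^2 = 116964 ≡ 7 (mod 1073)
7^128 ≡ 7^2 = 49 ≡ 49 (mod 1073)
7^256 ≡ 49^2 = 2401 ≡ 255 (mod 1073)
7^512 ≡ 255^2 = 65025 ≡ 645 (mod 1073)
7^1024 ≡ 645^2 = 416025 ≡ 774 (mod 1073)
1072 = 1024 + 32 + 16 in binary powers of 2.
So 7^1072 ≡ 774 · 342 · 774 ≡ 7 (mod 1073).
Since 7 ≠ 1, base 7 is a Fermat witness: 1073 is composite.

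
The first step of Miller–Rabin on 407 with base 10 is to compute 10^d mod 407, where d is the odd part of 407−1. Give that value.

407 − 1 = 406 = 2^1 · 203, so d = 203.
10^1 ≡ 10 (mod 407)
10^2 ≡ 10^2 = 100 ≡ 100 (mod 407)
10^4 ≡ 100^2 = 10000 ≡ 232 (mod 407)
10^8 ≡ 232^2 = 53824 ≡ 100 (mod 407)
10^16 ≡ 100^2 = 10000 ≡ 232 (mod 407)
10^32 ≡ 232^2 = 53824 ≡ 100 (mod 407)
10^64 ≡ 100^2 = 10000 ≡ 232 (mod 407)
10^128 ≡ 232^2 = 53824 ≡ 100 (mod 407)
203 = 128 + 64 + 8 + 2 + 1 in binary powers of 2.
So 10^203 ≡ 100 · 232 · 100 · 100 · 10 ≡ 285 (mod 407).
Squaring chain: 285; never reaches −1, so base 10 is a Miller–Rabin witness that 407 is composite.

285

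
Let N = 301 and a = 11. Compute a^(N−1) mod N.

11^1 ≡ 11 (mod 301)
11^2 ≡ 11^2 = 121 ≡ 121 (mod 301)
11^4 ≡ 121^2 = 14641 ≡ 193 (mod 301)
11^8 ≡ 193^2 = 37249 ≡ 226 (mod 301)
11^16 ≡ 226^2 = 51076 ≡ 207 (mod 301)
11^32 ≡ 207^2 = 42849 ≡ 107 (mod 301)
11^64 ≡ 107^2 = 11449 ≡ 11 (mod 301)
11^128 ≡ 11^2 = 121 ≡ 121 (mod 301)
11^256 ≡ 121^2 = 14641 ≡ 193 (mod 301)
300 = 256 + 32 + 8 + 4 in binary powers of 2.
So 11^300 ≡ 193 · 107 · 226 · 193 ≡ 176 (mod 301).
Since 176 ≠ 1, base 11 is a Fermat witness: 301 is composite.

176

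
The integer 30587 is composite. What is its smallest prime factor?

73

30587 is odd.
Digit sum 23, not divisible by 3.
Ends in 7: not divisible by 5.
7: 30587 = 7·4369 + 4
11: 30587 = 11·2780 + 7
13: 30587 = 13·2352 + 11
17: 30587 = 17·1799 + 4
19: 30587 = 19·1609 + 16
23: 30587 = 23·1329 + 20
29: 30587 = 29·1054 + 21
31: 30587 = 31·986 + 21
37: 30587 = 37·826 + 25
41: 30587 = 41·746 + 1
43: 30587 = 43·711 + 14
47: 30587 = 47·650 + 37
53: 30587 = 53·577 + 6
59: 30587 = 59·518 + 25
61: 30587 = 61·501 + 26
67: 30587 = 67·456 + 35
71: 30587 = 71·430 + 57
73: 30587 = 73·419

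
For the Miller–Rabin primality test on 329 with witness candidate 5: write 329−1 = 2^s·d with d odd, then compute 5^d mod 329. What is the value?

45

329 − 1 = 328 = 2^3 · 41, so d = 41.
5^1 ≡ 5 (mod 329)
5^2 ≡ 5^2 = 25 ≡ 25 (mod 329)
5^4 ≡ 25^2 = 625 ≡ 296 (mod 329)
5^8 ≡ 296^2 = 87616 ≡ 102 (mod 329)
5^16 ≡ 102^2 = 10404 ≡ 205 (mod 329)
5^32 ≡ 205^2 = 42025 ≡ 242 (mod 329)
41 = 32 + 8 + 1 in binary powers of 2.
So 5^41 ≡ 242 · 102 · 5 ≡ 45 (mod 329).
Squaring chain: 45 → 51 → 298; never reaches −1, so base 5 is a Miller–Rabin witness that 329 is composite.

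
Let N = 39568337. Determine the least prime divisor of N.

97

39568337 is odd.
Digit sum 44, not divisible by 3.
Ends in 7: not divisible by 5.
7: 39568337 = 7·5652619 + 4
11: 39568337 = 11·3597121 + 6
13: 39568337 = 13·3043718 + 3
17: 39568337 = 17·2327549 + 4
19: 39568337 = 19·2082544 + 1
23: 39568337 = 23·1720362 + 11
29: 39568337 = 29·1364425 + 12
31: 39568337 = 31·1276397 + 30
37: 39568337 = 37·1069414 + 19
41: 39568337 = 41·965081 + 16
43: 39568337 = 43·920193 + 38
47: 39568337 = 47·841879 + 24
53: 39568337 = 53·746572 + 21
59: 39568337 = 59·670649 + 46
61: 39568337 = 61·648661 + 16
67: 39568337 = 67·590572 + 13
71: 39568337 = 71·557300 + 37
73: 39568337 = 73·542032 + 1
79: 39568337 = 79·500865 + 2
83: 39568337 = 83·476726 + 79
89: 39568337 = 89·444588 + 5
97: 39568337 = 97·407921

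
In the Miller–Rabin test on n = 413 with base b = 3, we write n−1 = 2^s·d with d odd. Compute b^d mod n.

413 − 1 = 412 = 2^2 · 103, so d = 103.
3^1 ≡ 3 (mod 413)
3^2 ≡ 3^2 = 9 ≡ 9 (mod 413)
3^4 ≡ 9^2 = 81 ≡ 81 (mod 413)
3^8 ≡ 81^2 = 6561 ≡ 366 (mod 413)
3^16 ≡ 366^2 = 133956 ≡ 144 (mod 413)
3^32 ≡ 144^2 = 20736 ≡ 86 (mod 413)
3^64 ≡ 86^2 = 7396 ≡ 375 (mod 413)
103 = 64 + 32 + 4 + 2 + 1 in binary powers of 2.
So 3^103 ≡ 375 · 86 · 81 · 9 · 3 ≡ 262 (mod 413).
Squaring chain: 262 → 86; never reaches −1, so base 3 is a Miller–Rabin witness that 413 is composite.

262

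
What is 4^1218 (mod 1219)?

630

4^1 ≡ 4 (mod 1219)
4^2 ≡ 4^2 = 16 ≡ 16 (mod 1219)
4^4 ≡ 16^2 = 256 ≡ 256 (mod 1219)
4^8 ≡ 256^2 = 65536 ≡ 929 (mod 1219)
4^16 ≡ 929^2 = 863041 ≡ 1208 (mod 1219)
4^32 ≡ 1208^2 = 1459264 ≡ 121 (mod 1219)
4^64 ≡ 121^2 = 14641 ≡ 13 (mod 1219)
4^128 ≡ 13^2 = 169 ≡ 169 (mod 1219)
4^256 ≡ 169^2 = 28561 ≡ 524 (mod 1219)
4^512 ≡ 524^2 = 274576 ≡ 301 (mod 1219)
4^1024 ≡ 301^2 = 90601 ≡ 395 (mod 1219)
1218 = 1024 + 128 + 64 + 2 in binary powers of 2.
So 4^1218 ≡ 395 · 169 · 13 · 16 ≡ 630 (mod 1219).
Since 630 ≠ 1, base 4 is a Fermat witness: 1219 is composite.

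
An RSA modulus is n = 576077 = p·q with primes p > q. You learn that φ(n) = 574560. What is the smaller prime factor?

φ(n) = (p−1)(q−1) = n − (p+q) + 1, so p + q = 576077 − 574560 + 1 = 1518.
p and q are the roots of t² − 1518t + 576077 = 0.
Discriminant: 1518² − 4·576077 = 2304324 − 2304308 = 16; √16 = 4.
q = (1518 − 4)/2 = 757, p = (1518 + 4)/2 = 761.
Check: 757 · 761 = 576077.

757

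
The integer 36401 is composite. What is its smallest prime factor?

36401 is odd.
Digit sum 14, not divisible by 3.
Ends in 1: not divisible by 5.
7: 36401 = 7·5200 + 1
11: 36401 = 11·3309 + 2
13: 36401 = 13·2800 + 1
17: 36401 = 17·2141 + 4
19: 36401 = 19·1915 + 16
23: 36401 = 23·1582 + 15
29: 36401 = 29·1255 + 6
31: 36401 = 31·1174 + 7
37: 36401 = 37·983 + 30
41: 36401 = 41·887 + 34
43: 36401 = 43·846 + 23
47: 36401 = 47·774 + 23
53: 36401 = 53·686 + 43
59: 36401 = 59·616 + 57
61: 36401 = 61·596 + 45
67: 36401 = 67·543 + 20
71: 36401 = 71·512 + 49
73: 36401 = 73·498 + 47
79: 36401 = 79·460 + 61
83: 36401 = 83·438 + 47
89: 36401 = 89·409

89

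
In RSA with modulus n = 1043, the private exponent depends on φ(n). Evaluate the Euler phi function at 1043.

Factor: 1043 = 7 · 149.
φ(1043) = (7−1) · (149−1) = 6 · 148 = 888.

888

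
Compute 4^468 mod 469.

344

4^1 ≡ 4 (mod 469)
4^2 ≡ 4^2 = 16 ≡ 16 (mod 469)
4^4 ≡ 16^2 = 256 ≡ 256 (mod 469)
4^8 ≡ 256^2 = 65536 ≡ 345 (mod 469)
4^16 ≡ 345^2 = 119025 ≡ 368 (mod 469)
4^32 ≡ 368^2 = 135424 ≡ 352 (mod 469)
4^64 ≡ 352^2 = 123904 ≡ 88 (mod 469)
4^128 ≡ 88^2 = 7744 ≡ 240 (mod 469)
4^256 ≡ 240^2 = 57600 ≡ 382 (mod 469)
468 = 256 + 128 + 64 + 16 + 4 in binary powers of 2.
So 4^468 ≡ 382 · 240 · 88 · 368 · 256 ≡ 344 (mod 469).
Since 344 ≠ 1, base 4 is a Fermat witness: 469 is composite.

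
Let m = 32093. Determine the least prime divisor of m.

67

32093 is odd.
Digit sum 17, not divisible by 3.
Ends in 3: not divisible by 5.
7: 32093 = 7·4584 + 5
11: 32093 = 11·2917 + 6
13: 32093 = 13·2468 + 9
17: 32093 = 17·1887 + 14
19: 32093 = 19·1689 + 2
23: 32093 = 23·1395 + 8
29: 32093 = 29·1106 + 19
31: 32093 = 31·1035 + 8
37: 32093 = 37·867 + 14
41: 32093 = 41·782 + 31
43: 32093 = 43·746 + 15
47: 32093 = 47·682 + 39
53: 32093 = 53·605 + 28
59: 32093 = 59·543 + 56
61: 32093 = 61·526 + 7
67: 32093 = 67·479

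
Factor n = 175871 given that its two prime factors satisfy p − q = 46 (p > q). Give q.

Since p = q + 46, we have 175871 = q(q + 46), so q² + 46q − 175871 = 0.
Discriminant: 46² + 4·175871 = 2116 + 703484 = 705600; √705600 = 840.
q = (−46 + 840)/2 = 397, and p = q + 46 = 443.
Check: 397 · 443 = 175871.

397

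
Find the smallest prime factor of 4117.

4117 is odd.
Digit sum 13, not divisible by 3.
Ends in 7: not divisible by 5.
7: 4117 = 7·588 + 1
11: 4117 = 11·374 + 3
13: 4117 = 13·316 + 9
17: 4117 = 17·242 + 3
19: 4117 = 19·216 + 13
23: 4117 = 23·179

23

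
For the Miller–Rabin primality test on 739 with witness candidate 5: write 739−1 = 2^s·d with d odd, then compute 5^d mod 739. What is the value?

1

739 − 1 = 738 = 2^1 · 369, so d = 369.
5^1 ≡ 5 (mod 739)
5^2 ≡ 5^2 = 25 ≡ 25 (mod 739)
5^4 ≡ 25^2 = 625 ≡ 625 (mod 739)
5^8 ≡ 625^2 = 390625 ≡ 433 (mod 739)
5^16 ≡ 433^2 = 187489 ≡ 522 (mod 739)
5^32 ≡ 522^2 = 272484 ≡ 532 (mod 739)
5^64 ≡ 532^2 = 283024 ≡ 726 (mod 739)
5^128 ≡ 726^2 = 527076 ≡ 169 (mod 739)
5^256 ≡ 169^2 = 28561 ≡ 479 (mod 739)
369 = 256 + 64 + 32 + 16 + 1 in binary powers of 2.
So 5^369 ≡ 479 · 726 · 532 · 522 · 5 ≡ 1 (mod 739).
Since 5^d ≡ 1 (mod 739), base 5 does not prove 739 composite.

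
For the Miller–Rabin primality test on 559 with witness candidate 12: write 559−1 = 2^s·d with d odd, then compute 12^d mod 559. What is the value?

194

559 − 1 = 558 = 2^1 · 279, so d = 279.
12^1 ≡ 12 (mod 559)
12^2 ≡ 12^2 = 144 ≡ 144 (mod 559)
12^4 ≡ 144^2 = 20736 ≡ 53 (mod 559)
12^8 ≡ 53^2 = 2809 ≡ 14 (mod 559)
12^16 ≡ 14^2 = 196 ≡ 196 (mod 559)
12^32 ≡ 196^2 = 38416 ≡ 404 (mod 559)
12^64 ≡ 404^2 = 163216 ≡ 547 (mod 559)
12^128 ≡ 547^2 = 299209 ≡ 144 (mod 559)
12^256 ≡ 144^2 = 20736 ≡ 53 (mod 559)
279 = 256 + 16 + 4 + 2 + 1 in binary powers of 2.
So 12^279 ≡ 53 · 196 · 53 · 144 · 12 ≡ 194 (mod 559).
Squaring chain: 194; never reaches −1, so base 12 is a Miller–Rabin witness that 559 is composite.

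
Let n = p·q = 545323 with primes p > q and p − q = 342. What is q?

587

Since p = q + 342, we have 545323 = q(q + 342), so q² + 342q − 545323 = 0.
Discriminant: 342² + 4·545323 = 116964 + 2181292 = 2298256; √2298256 = 1516.
q = (−342 + 1516)/2 = 587, and p = q + 342 = 929.
Check: 587 · 929 = 545323.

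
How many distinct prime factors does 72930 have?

72930 = 2 · 36465
36465 = 3 · 12155
12155 = 5 · 2431
2431 = 11 · 221
221 = 13 · 17
72930 = 2 · 3 · 5 · 11 · 13 · 17, which has 6 distinct prime factors.

6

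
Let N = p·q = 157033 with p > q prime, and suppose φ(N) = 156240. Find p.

421

φ(n) = (p−1)(q−1) = n − (p+q) + 1, so p + q = 157033 − 156240 + 1 = 794.
p and q are the roots of t² − 794t + 157033 = 0.
Discriminant: 794² − 4·157033 = 630436 − 628132 = 2304; √2304 = 48.
q = (794 − 48)/2 = 373, p = (794 + 48)/2 = 421.
Check: 373 · 421 = 157033.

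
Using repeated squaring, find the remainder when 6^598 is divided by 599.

1

6^1 ≡ 6 (mod 599)
6^2 ≡ 6^2 = 36 ≡ 36 (mod 599)
6^4 ≡ 36^2 = 1296 ≡ 98 (mod 599)
6^8 ≡ 98^2 = 9604 ≡ 20 (mod 599)
6^16 ≡ 20^2 = 400 ≡ 400 (mod 599)
6^32 ≡ 400^2 = 160000 ≡ 67 (mod 599)
6^64 ≡ 67^2 = 4489 ≡ 296 (mod 599)
6^128 ≡ 296^2 = 87616 ≡ 162 (mod 599)
6^256 ≡ 162^2 = 26244 ≡ 487 (mod 599)
6^512 ≡ 487^2 = 237169 ≡ 564 (mod 599)
598 = 512 + 64 + 16 + 4 + 2 in binary powers of 2.
So 6^598 ≡ 564 · 296 · 400 · 98 · 36 ≡ 1 (mod 599).
Since the result is 1, base 6 gives no evidence that 599 is composite.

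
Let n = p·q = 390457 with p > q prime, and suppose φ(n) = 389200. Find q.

557

φ(n) = (p−1)(q−1) = n − (p+q) + 1, so p + q = 390457 − 389200 + 1 = 1258.
p and q are the roots of t² − 1258t + 390457 = 0.
Discriminant: 1258² − 4·390457 = 1582564 − 1561828 = 20736; √20736 = 144.
q = (1258 − 144)/2 = 557, p = (1258 + 144)/2 = 701.
Check: 557 · 701 = 390457.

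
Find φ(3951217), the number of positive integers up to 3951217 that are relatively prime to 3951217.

Factor: 3951217 = 137 · 151 · 191.
φ(3951217) = (137−1) · (151−1) · (191−1) = 136 · 150 · 190 = 3876000.

3876000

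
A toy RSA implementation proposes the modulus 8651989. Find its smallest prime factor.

8651989 is odd.
Digit sum 46, not divisible by 3.
Ends in 9: not divisible by 5.
7: 8651989 = 7·1235998 + 3
11: 8651989 = 11·786544 + 5
13: 8651989 = 13·665537 + 8
17: 8651989 = 17·508940 + 9
19: 8651989 = 19·455367 + 16
23: 8651989 = 23·376173 + 10
29: 8651989 = 29·298344 + 13
31: 8651989 = 31·279096 + 13
37: 8651989 = 37·233837 + 20
41: 8651989 = 41·211024 + 5
43: 8651989 = 43·201209 + 2
47: 8651989 = 47·184084 + 41
53: 8651989 = 53·163245 + 4
59: 8651989 = 59·146643 + 52
61: 8651989 = 61·141835 + 54
67: 8651989 = 67·129134 + 11
71: 8651989 = 71·121859

71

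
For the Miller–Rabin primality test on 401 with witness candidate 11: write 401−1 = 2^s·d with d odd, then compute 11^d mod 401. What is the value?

45

401 − 1 = 400 = 2^4 · 25, so d = 25.
11^1 ≡ 11 (mod 401)
11^2 ≡ 11^2 = 121 ≡ 121 (mod 401)
11^4 ≡ 121^2 = 14641 ≡ 205 (mod 401)
11^8 ≡ 205^2 = 42025 ≡ 321 (mod 401)
11^16 ≡ 321^2 = 103041 ≡ 385 (mod 401)
25 = 16 + 8 + 1 in binary powers of 2.
So 11^25 ≡ 385 · 321 · 11 ≡ 45 (mod 401).
Squaring chain: 45 → 20 → 400 → 1; reaches −1, so base 11 does not prove 401 composite.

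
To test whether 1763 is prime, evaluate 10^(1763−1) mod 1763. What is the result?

1330

10^1 ≡ 10 (mod 1763)
10^2 ≡ 10^2 = 100 ≡ 100 (mod 1763)
10^4 ≡ 100^2 = 10000 ≡ 1185 (mod 1763)
10^8 ≡ 1185^2 = 1404225 ≡ 877 (mod 1763)
10^16 ≡ 877^2 = 769129 ≡ 461 (mod 1763)
10^32 ≡ 461^2 = 212521 ≡ 961 (mod 1763)
10^64 ≡ 961^2 = 923521 ≡ 1472 (mod 1763)
10^128 ≡ 1472^2 = 2166784 ≡ 57 (mod 1763)
10^256 ≡ 57^2 = 3249 ≡ 1486 (mod 1763)
10^512 ≡ 1486^2 = 2208196 ≡ 920 (mod 1763)
10^1024 ≡ 920^2 = 846400 ≡ 160 (mod 1763)
1762 = 1024 + 512 + 128 + 64 + 32 + 2 in binary powers of 2.
So 10^1762 ≡ 160 · 920 · 57 · 1472 · 961 · 100 ≡ 1330 (mod 1763).
Since 1330 ≠ 1, base 10 is a Fermat witness: 1763 is composite.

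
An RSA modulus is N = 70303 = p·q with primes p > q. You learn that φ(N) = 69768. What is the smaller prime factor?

229

φ(n) = (p−1)(q−1) = n − (p+q) + 1, so p + q = 70303 − 69768 + 1 = 536.
p and q are the roots of t² − 536t + 70303 = 0.
Discriminant: 536² − 4·70303 = 287296 − 281212 = 6084; √6084 = 78.
q = (536 − 78)/2 = 229, p = (536 + 78)/2 = 307.
Check: 229 · 307 = 70303.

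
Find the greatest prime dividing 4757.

71

4757 = 67 · 71
71 is prime.
So 4757 = 67 · 71; the largest prime factor is 71.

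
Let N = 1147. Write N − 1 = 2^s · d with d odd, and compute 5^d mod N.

1147 − 1 = 1146 = 2^1 · 573, so d = 573.
5^1 ≡ 5 (mod 1147)
5^2 ≡ 5^2 = 25 ≡ 25 (mod 1147)
5^4 ≡ 25^2 = 625 ≡ 625 (mod 1147)
5^8 ≡ 625^2 = 390625 ≡ 645 (mod 1147)
5^16 ≡ 645^2 = 416025 ≡ 811 (mod 1147)
5^32 ≡ 811^2 = 657721 ≡ 490 (mod 1147)
5^64 ≡ 490^2 = 240100 ≡ 377 (mod 1147)
5^128 ≡ 377^2 = 142129 ≡ 1048 (mod 1147)
5^256 ≡ 1048^2 = 1098304 ≡ 625 (mod 1147)
5^512 ≡ 625^2 = 390625 ≡ 645 (mod 1147)
573 = 512 + 32 + 16 + 8 + 4 + 1 in binary powers of 2.
So 5^573 ≡ 645 · 490 · 811 · 645 · 625 · 5 ≡ 156 (mod 1147).
Squaring chain: 156; never reaches −1, so base 5 is a Miller–Rabin witness that 1147 is composite.

156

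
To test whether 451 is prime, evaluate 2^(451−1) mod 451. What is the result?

2^1 ≡ 2 (mod 451)
2^2 ≡ 2^2 = 4 ≡ 4 (mod 451)
2^4 ≡ 4^2 = 16 ≡ 16 (mod 451)
2^8 ≡ 16^2 = 256 ≡ 256 (mod 451)
2^16 ≡ 256^2 = 65536 ≡ 141 (mod 451)
2^32 ≡ 141^2 = 19881 ≡ 37 (mod 451)
2^64 ≡ 37^2 = 1369 ≡ 16 (mod 451)
2^128 ≡ 16^2 = 256 ≡ 256 (mod 451)
2^256 ≡ 256^2 = 65536 ≡ 141 (mod 451)
450 = 256 + 128 + 64 + 2 in binary powers of 2.
So 2^450 ≡ 141 · 256 · 16 · 4 ≡ 122 (mod 451).
Since 122 ≠ 1, base 2 is a Fermat witness: 451 is composite.

122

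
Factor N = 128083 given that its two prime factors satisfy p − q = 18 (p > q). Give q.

349

Since p = q + 18, we have 128083 = q(q + 18), so q² + 18q − 128083 = 0.
Discriminant: 18² + 4·128083 = 324 + 512332 = 512656; √512656 = 716.
q = (−18 + 716)/2 = 349, and p = q + 18 = 367.
Check: 349 · 367 = 128083.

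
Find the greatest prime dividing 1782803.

1782803 = 11 · 162073
162073 = 41 · 3953
3953 = 59 · 67
67 is prime.
So 1782803 = 11 · 41 · 59 · 67; the largest prime factor is 67.

67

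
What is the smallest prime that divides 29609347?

97

29609347 is odd.
Digit sum 40, not divisible by 3.
Ends in 7: not divisible by 5.
7: 29609347 = 7·4229906 + 5
11: 29609347 = 11·2691758 + 9
13: 29609347 = 13·2277642 + 1
17: 29609347 = 17·1741726 + 5
19: 29609347 = 19·1558386 + 13
23: 29609347 = 23·1287362 + 21
29: 29609347 = 29·1021011 + 28
31: 29609347 = 31·955140 + 7
37: 29609347 = 37·800252 + 23
41: 29609347 = 41·722179 + 8
43: 29609347 = 43·688589 + 20
47: 29609347 = 47·629986 + 5
53: 29609347 = 53·558666 + 49
59: 29609347 = 59·501853 + 20
61: 29609347 = 61·485399 + 8
67: 29609347 = 67·441930 + 37
71: 29609347 = 71·417033 + 4
73: 29609347 = 73·405607 + 36
79: 29609347 = 79·374801 + 68
83: 29609347 = 83·356739 + 10
89: 29609347 = 89·332689 + 26
97: 29609347 = 97·305251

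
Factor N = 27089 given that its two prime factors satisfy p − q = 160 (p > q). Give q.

103

Since p = q + 160, we have 27089 = q(q + 160), so q² + 160q − 27089 = 0.
Discriminant: 160² + 4·27089 = 25600 + 108356 = 133956; √133956 = 366.
q = (−160 + 366)/2 = 103, and p = q + 160 = 263.
Check: 103 · 263 = 27089.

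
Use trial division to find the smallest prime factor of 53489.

53489 is odd.
Digit sum 29, not divisible by 3.
Ends in 9: not divisible by 5.
7: 53489 = 7·7641 + 2
11: 53489 = 11·4862 + 7
13: 53489 = 13·4114 + 7
17: 53489 = 17·3146 + 7
19: 53489 = 19·2815 + 4
23: 53489 = 23·2325 + 14
29: 53489 = 29·1844 + 13
31: 53489 = 31·1725 + 14
37: 53489 = 37·1445 + 24
41: 53489 = 41·1304 + 25
43: 53489 = 43·1243 + 40
47: 53489 = 47·1138 + 3
53: 53489 = 53·1009 + 12
59: 53489 = 59·906 + 35
61: 53489 = 61·876 + 53
67: 53489 = 67·798 + 23
71: 53489 = 71·753 + 26
73: 53489 = 73·732 + 53
79: 53489 = 79·677 + 6
83: 53489 = 83·644 + 37
89: 53489 = 89·601

89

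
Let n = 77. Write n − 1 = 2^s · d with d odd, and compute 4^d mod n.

25

77 − 1 = 76 = 2^2 · 19, so d = 19.
4^1 ≡ 4 (mod 77)
4^2 ≡ 4^2 = 16 ≡ 16 (mod 77)
4^4 ≡ 16^2 = 256 ≡ 25 (mod 77)
4^8 ≡ 25^2 = 625 ≡ 9 (mod 77)
4^16 ≡ 9^2 = 81 ≡ 4 (mod 77)
19 = 16 + 2 + 1 in binary powers of 2.
So 4^19 ≡ 4 · 16 · 4 ≡ 25 (mod 77).
Squaring chain: 25 → 9; never reaches −1, so base 4 is a Miller–Rabin witness that 77 is composite.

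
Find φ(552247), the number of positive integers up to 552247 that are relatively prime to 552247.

Factor: 552247 = 29 · 137 · 139.
φ(552247) = (29−1) · (137−1) · (139−1) = 28 · 136 · 138 = 525504.

525504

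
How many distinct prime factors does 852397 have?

852397 = 7 · 121771
121771 = 13 · 9367
9367 = 17 · 551
551 = 19 · 29
852397 = 7 · 13 · 17 · 19 · 29, which has 5 distinct prime factors.

5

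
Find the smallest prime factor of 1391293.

1391293 is odd.
Digit sum 28, not divisible by 3.
Ends in 3: not divisible by 5.
7: 1391293 = 7·198756 + 1
11: 1391293 = 11·126481 + 2
13: 1391293 = 13·107022 + 7
17: 1391293 = 17·81840 + 13
19: 1391293 = 19·73225 + 18
23: 1391293 = 23·60491

23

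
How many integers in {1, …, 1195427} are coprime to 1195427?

1160320

Factor: 1195427 = 71 · 113 · 149.
φ(1195427) = (71−1) · (113−1) · (149−1) = 70 · 112 · 148 = 1160320.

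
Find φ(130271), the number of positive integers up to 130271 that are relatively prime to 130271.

Factor: 130271 = 17 · 79 · 97.
φ(130271) = (17−1) · (79−1) · (97−1) = 16 · 78 · 96 = 119808.

119808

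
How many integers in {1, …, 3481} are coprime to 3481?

3422

Factor: 3481 = 59^2.
φ(3481) = 59^1·(59−1) = 3422.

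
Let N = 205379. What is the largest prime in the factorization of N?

59

205379 = 59 · 3481
3481 = 59 · 59
59 = 59 · 1
So 205379 = 59^3; the largest prime factor is 59.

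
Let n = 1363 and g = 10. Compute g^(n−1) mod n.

63

10^1 ≡ 10 (mod 1363)
10^2 ≡ 10^2 = 100 ≡ 100 (mod 1363)
10^4 ≡ 100^2 = 10000 ≡ 459 (mod 1363)
10^8 ≡ 459^2 = 210681 ≡ 779 (mod 1363)
10^16 ≡ 779^2 = 606841 ≡ 306 (mod 1363)
10^32 ≡ 306^2 = 93636 ≡ 952 (mod 1363)
10^64 ≡ 952^2 = 906304 ≡ 1272 (mod 1363)
10^128 ≡ 1272^2 = 1617984 ≡ 103 (mod 1363)
10^256 ≡ 103^2 = 10609 ≡ 1068 (mod 1363)
10^512 ≡ 1068^2 = 1140624 ≡ 1156 (mod 1363)
10^1024 ≡ 1156^2 = 1336336 ≡ 596 (mod 1363)
1362 = 1024 + 256 + 64 + 16 + 2 in binary powers of 2.
So 10^1362 ≡ 596 · 1068 · 1272 · 306 · 100 ≡ 63 (mod 1363).
Since 63 ≠ 1, base 10 is a Fermat witness: 1363 is composite.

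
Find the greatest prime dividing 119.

17

119 = 7 · 17
17 is prime.
So 119 = 7 · 17; the largest prime factor is 17.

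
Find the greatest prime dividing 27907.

59

27907 = 11 · 2537
2537 = 43 · 59
59 is prime.
So 27907 = 11 · 43 · 59; the largest prime factor is 59.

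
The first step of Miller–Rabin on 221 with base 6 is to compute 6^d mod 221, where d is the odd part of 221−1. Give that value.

221 − 1 = 220 = 2^2 · 55, so d = 55.
6^1 ≡ 6 (mod 221)
6^2 ≡ 6^2 = 36 ≡ 36 (mod 221)
6^4 ≡ 36^2 = 1296 ≡ 191 (mod 221)
6^8 ≡ 191^2 = 36481 ≡ 16 (mod 221)
6^16 ≡ 16^2 = 256 ≡ 35 (mod 221)
6^32 ≡ 35^2 = 1225 ≡ 120 (mod 221)
55 = 32 + 16 + 4 + 2 + 1 in binary powers of 2.
So 6^55 ≡ 120 · 35 · 191 · 36 · 6 ≡ 150 (mod 221).
Squaring chain: 150 → 179; never reaches −1, so base 6 is a Miller–Rabin witness that 221 is composite.

150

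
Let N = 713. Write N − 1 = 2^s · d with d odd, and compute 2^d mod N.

713 − 1 = 712 = 2^3 · 89, so d = 89.
2^1 ≡ 2 (mod 713)
2^2 ≡ 2^2 = 4 ≡ 4 (mod 713)
2^4 ≡ 4^2 = 16 ≡ 16 (mod 713)
2^8 ≡ 16^2 = 256 ≡ 256 (mod 713)
2^16 ≡ 256^2 = 65536 ≡ 653 (mod 713)
2^32 ≡ 653^2 = 426409 ≡ 35 (mod 713)
2^64 ≡ 35^2 = 1225 ≡ 512 (mod 713)
89 = 64 + 16 + 8 + 1 in binary powers of 2.
So 2^89 ≡ 512 · 653 · 256 · 2 ≡ 140 (mod 713).
Squaring chain: 140 → 349 → 591; never reaches −1, so base 2 is a Miller–Rabin witness that 713 is composite.

140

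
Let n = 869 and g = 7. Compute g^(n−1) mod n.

163

7^1 ≡ 7 (mod 869)
7^2 ≡ 7^2 = 49 ≡ 49 (mod 869)
7^4 ≡ 49^2 = 2401 ≡ 663 (mod 869)
7^8 ≡ 663^2 = 439569 ≡ 724 (mod 869)
7^16 ≡ 724^2 = 524176 ≡ 169 (mod 869)
7^32 ≡ 169^2 = 28561 ≡ 753 (mod 869)
7^64 ≡ 753^2 = 567009 ≡ 421 (mod 869)
7^128 ≡ 421^2 = 177241 ≡ 834 (mod 869)
7^256 ≡ 834^2 = 695556 ≡ 356 (mod 869)
7^512 ≡ 356^2 = 126736 ≡ 731 (mod 869)
868 = 512 + 256 + 64 + 32 + 4 in binary powers of 2.
So 7^868 ≡ 731 · 356 · 421 · 753 · 663 ≡ 163 (mod 869).
Since 163 ≠ 1, base 7 is a Fermat witness: 869 is composite.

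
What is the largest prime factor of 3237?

3237 = 3 · 1079
1079 = 13 · 83
83 is prime.
So 3237 = 3 · 13 · 83; the largest prime factor is 83.

83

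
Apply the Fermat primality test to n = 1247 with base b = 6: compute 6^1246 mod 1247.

436

6^1 ≡ 6 (mod 1247)
6^2 ≡ 6^2 = 36 ≡ 36 (mod 1247)
6^4 ≡ 36^2 = 1296 ≡ 49 (mod 1247)
6^8 ≡ 49^2 = 2401 ≡ 1154 (mod 1247)
6^16 ≡ 1154^2 = 1331716 ≡ 1167 (mod 1247)
6^32 ≡ 1167^2 = 1361889 ≡ 165 (mod 1247)
6^64 ≡ 165^2 = 27225 ≡ 1038 (mod 1247)
6^128 ≡ 1038^2 = 1077444 ≡ 36 (mod 1247)
6^256 ≡ 36^2 = 1296 ≡ 49 (mod 1247)
6^512 ≡ 49^2 = 2401 ≡ 1154 (mod 1247)
6^1024 ≡ 1154^2 = 1331716 ≡ 1167 (mod 1247)
1246 = 1024 + 128 + 64 + 16 + 8 + 4 + 2 in binary powers of 2.
So 6^1246 ≡ 1167 · 36 · 1038 · 1167 · 1154 · 49 · 36 ≡ 436 (mod 1247).
Since 436 ≠ 1, base 6 is a Fermat witness: 1247 is composite.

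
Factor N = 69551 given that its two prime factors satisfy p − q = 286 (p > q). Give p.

Since p = q + 286, we have 69551 = q(q + 286), so q² + 286q − 69551 = 0.
Discriminant: 286² + 4·69551 = 81796 + 278204 = 360000; √360000 = 600.
q = (−286 + 600)/2 = 157, and p = q + 286 = 443.
Check: 157 · 443 = 69551.

443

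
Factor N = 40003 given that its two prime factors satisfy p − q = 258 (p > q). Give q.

109

Since p = q + 258, we have 40003 = q(q + 258), so q² + 258q − 40003 = 0.
Discriminant: 258² + 4·40003 = 66564 + 160012 = 226576; √226576 = 476.
q = (−258 + 476)/2 = 109, and p = q + 258 = 367.
Check: 109 · 367 = 40003.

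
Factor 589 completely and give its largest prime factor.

589 = 19 · 31
31 is prime.
So 589 = 19 · 31; the largest prime factor is 31.

31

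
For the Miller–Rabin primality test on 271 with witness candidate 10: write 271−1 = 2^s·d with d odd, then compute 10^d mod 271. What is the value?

1

271 − 1 = 270 = 2^1 · 135, so d = 135.
10^1 ≡ 10 (mod 271)
10^2 ≡ 10^2 = 100 ≡ 100 (mod 271)
10^4 ≡ 100^2 = 10000 ≡ 244 (mod 271)
10^8 ≡ 244^2 = 59536 ≡ 187 (mod 271)
10^16 ≡ 187^2 = 34969 ≡ 10 (mod 271)
10^32 ≡ 10^2 = 100 ≡ 100 (mod 271)
10^64 ≡ 100^2 = 10000 ≡ 244 (mod 271)
10^128 ≡ 244^2 = 59536 ≡ 187 (mod 271)
135 = 128 + 4 + 2 + 1 in binary powers of 2.
So 10^135 ≡ 187 · 244 · 100 · 10 ≡ 1 (mod 271).
Since 10^d ≡ 1 (mod 271), base 10 does not prove 271 composite.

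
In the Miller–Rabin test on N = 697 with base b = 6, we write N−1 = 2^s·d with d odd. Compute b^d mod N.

697 − 1 = 696 = 2^3 · 87, so d = 87.
6^1 ≡ 6 (mod 697)
6^2 ≡ 6^2 = 36 ≡ 36 (mod 697)
6^4 ≡ 36^2 = 1296 ≡ 599 (mod 697)
6^8 ≡ 599^2 = 358801 ≡ 543 (mod 697)
6^16 ≡ 543^2 = 294849 ≡ 18 (mod 697)
6^32 ≡ 18^2 = 324 ≡ 324 (mod 697)
6^64 ≡ 324^2 = 104976 ≡ 426 (mod 697)
87 = 64 + 16 + 4 + 2 + 1 in binary powers of 2.
So 6^87 ≡ 426 · 18 · 599 · 36 · 6 ≡ 439 (mod 697).
Squaring chain: 439 → 349 → 523; never reaches −1, so base 6 is a Miller–Rabin witness that 697 is composite.

439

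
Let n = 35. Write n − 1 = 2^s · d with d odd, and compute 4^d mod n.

35 − 1 = 34 = 2^1 · 17, so d = 17.
4^1 ≡ 4 (mod 35)
4^2 ≡ 4^2 = 16 ≡ 16 (mod 35)
4^4 ≡ 16^2 = 256 ≡ 11 (mod 35)
4^8 ≡ 11^2 = 121 ≡ 16 (mod 35)
4^16 ≡ 16^2 = 256 ≡ 11 (mod 35)
17 = 16 + 1 in binary powers of 2.
So 4^17 ≡ 11 · 4 ≡ 9 (mod 35).
Squaring chain: 9; never reaches −1, so base 4 is a Miller–Rabin witness that 35 is composite.

9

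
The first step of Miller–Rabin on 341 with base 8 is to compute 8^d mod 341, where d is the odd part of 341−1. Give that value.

341 − 1 = 340 = 2^2 · 85, so d = 85.
8^1 ≡ 8 (mod 341)
8^2 ≡ 8^2 = 64 ≡ 64 (mod 341)
8^4 ≡ 64^2 = 4096 ≡ 4 (mod 341)
8^8 ≡ 4^2 = 16 ≡ 16 (mod 341)
8^16 ≡ 16^2 = 256 ≡ 256 (mod 341)
8^32 ≡ 256^2 = 65536 ≡ 64 (mod 341)
8^64 ≡ 64^2 = 4096 ≡ 4 (mod 341)
85 = 64 + 16 + 4 + 1 in binary powers of 2.
So 8^85 ≡ 4 · 256 · 4 · 8 ≡ 32 (mod 341).
Squaring chain: 32 → 1; never reaches −1, so base 8 is a Miller–Rabin witness that 341 is composite.

32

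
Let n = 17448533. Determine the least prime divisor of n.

73

17448533 is odd.
Digit sum 35, not divisible by 3.
Ends in 3: not divisible by 5.
7: 17448533 = 7·2492647 + 4
11: 17448533 = 11·1586230 + 3
13: 17448533 = 13·1342194 + 11
17: 17448533 = 17·1026384 + 5
19: 17448533 = 19·918343 + 16
23: 17448533 = 23·758631 + 20
29: 17448533 = 29·601673 + 16
31: 17448533 = 31·562855 + 28
37: 17448533 = 37·471581 + 36
41: 17448533 = 41·425573 + 40
43: 17448533 = 43·405779 + 36
47: 17448533 = 47·371245 + 18
53: 17448533 = 53·329217 + 32
59: 17448533 = 59·295737 + 50
61: 17448533 = 61·286041 + 32
67: 17448533 = 67·260425 + 58
71: 17448533 = 71·245753 + 70
73: 17448533 = 73·239021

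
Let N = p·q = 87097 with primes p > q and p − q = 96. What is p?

Since p = q + 96, we have 87097 = q(q + 96), so q² + 96q − 87097 = 0.
Discriminant: 96² + 4·87097 = 9216 + 348388 = 357604; √357604 = 598.
q = (−96 + 598)/2 = 251, and p = q + 96 = 347.
Check: 251 · 347 = 87097.

347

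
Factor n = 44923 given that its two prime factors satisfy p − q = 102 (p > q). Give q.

Since p = q + 102, we have 44923 = q(q + 102), so q² + 102q − 44923 = 0.
Discriminant: 102² + 4·44923 = 10404 + 179692 = 190096; √190096 = 436.
q = (−102 + 436)/2 = 167, and p = q + 102 = 269.
Check: 167 · 269 = 44923.

167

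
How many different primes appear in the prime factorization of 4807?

3

4807 = 11 · 437
437 = 19 · 23
4807 = 11 · 19 · 23, which has 3 distinct prime factors.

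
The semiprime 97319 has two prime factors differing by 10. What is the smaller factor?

307

Since p = q + 10, we have 97319 = q(q + 10), so q² + 10q − 97319 = 0.
Discriminant: 10² + 4·97319 = 100 + 389276 = 389376; √389376 = 624.
q = (−10 + 624)/2 = 307, and p = q + 10 = 317.
Check: 307 · 317 = 97319.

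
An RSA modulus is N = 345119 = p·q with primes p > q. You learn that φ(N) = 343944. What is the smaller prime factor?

563

φ(n) = (p−1)(q−1) = n − (p+q) + 1, so p + q = 345119 − 343944 + 1 = 1176.
p and q are the roots of t² − 1176t + 345119 = 0.
Discriminant: 1176² − 4·345119 = 1382976 − 1380476 = 2500; √2500 = 50.
q = (1176 − 50)/2 = 563, p = (1176 + 50)/2 = 613.
Check: 563 · 613 = 345119.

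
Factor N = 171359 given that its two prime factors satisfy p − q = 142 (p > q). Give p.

491

Since p = q + 142, we have 171359 = q(q + 142), so q² + 142q − 171359 = 0.
Discriminant: 142² + 4·171359 = 20164 + 685436 = 705600; √705600 = 840.
q = (−142 + 840)/2 = 349, and p = q + 142 = 491.
Check: 349 · 491 = 171359.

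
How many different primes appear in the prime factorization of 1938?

4

1938 = 2 · 969
969 = 3 · 323
323 = 17 · 19
1938 = 2 · 3 · 17 · 19, which has 4 distinct prime factors.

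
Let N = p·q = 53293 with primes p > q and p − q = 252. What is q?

Since p = q + 252, we have 53293 = q(q + 252), so q² + 252q − 53293 = 0.
Discriminant: 252² + 4·53293 = 63504 + 213172 = 276676; √276676 = 526.
q = (−252 + 526)/2 = 137, and p = q + 252 = 389.
Check: 137 · 389 = 53293.

137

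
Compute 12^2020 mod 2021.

12^1 ≡ 12 (mod 2021)
12^2 ≡ 12^2 = 144 ≡ 144 (mod 2021)
12^4 ≡ 144^2 = 20736 ≡ 526 (mod 2021)
12^8 ≡ 526^2 = 276676 ≡ 1820 (mod 2021)
12^16 ≡ 1820^2 = 3312400 ≡ 2002 (mod 2021)
12^32 ≡ 2002^2 = 4008004 ≡ 361 (mod 2021)
12^64 ≡ 361^2 = 130321 ≡ 977 (mod 2021)
12^128 ≡ 977^2 = 954529 ≡ 617 (mod 2021)
12^256 ≡ 617^2 = 380689 ≡ 741 (mod 2021)
12^512 ≡ 741^2 = 549081 ≡ 1390 (mod 2021)
12^1024 ≡ 1390^2 = 1932100 ≡ 24 (mod 2021)
2020 = 1024 + 512 + 256 + 128 + 64 + 32 + 4 in binary powers of 2.
So 12^2020 ≡ 24 · 1390 · 741 · 617 · 977 · 361 · 526 ≡ 397 (mod 2021).
Since 397 ≠ 1, base 12 is a Fermat witness: 2021 is composite.

397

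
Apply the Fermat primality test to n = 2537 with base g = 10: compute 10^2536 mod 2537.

10^1 ≡ 10 (mod 2537)
10^2 ≡ 10^2 = 100 ≡ 100 (mod 2537)
10^4 ≡ 100^2 = 10000 ≡ 2389 (mod 2537)
10^8 ≡ 2389^2 = 5707321 ≡ 1608 (mod 2537)
10^16 ≡ 1608^2 = 2585664 ≡ 461 (mod 2537)
10^32 ≡ 461^2 = 212521 ≡ 1950 (mod 2537)
10^64 ≡ 1950^2 = 3802500 ≡ 2074 (mod 2537)
10^128 ≡ 2074^2 = 4301476 ≡ 1261 (mod 2537)
10^256 ≡ 1261^2 = 1590121 ≡ 1959 (mod 2537)
10^512 ≡ 1959^2 = 3837681 ≡ 1737 (mod 2537)
10^1024 ≡ 1737^2 = 3017169 ≡ 676 (mod 2537)
10^2048 ≡ 676^2 = 456976 ≡ 316 (mod 2537)
2536 = 2048 + 256 + 128 + 64 + 32 + 8 in binary powers of 2.
So 10^2536 ≡ 316 · 1959 · 1261 · 2074 · 1950 · 1608 ≡ 547 (mod 2537).
Since 547 ≠ 1, base 10 is a Fermat witness: 2537 is composite.

547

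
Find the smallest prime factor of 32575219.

32575219 is odd.
Digit sum 34, not divisible by 3.
Ends in 9: not divisible by 5.
7: 32575219 = 7·4653602 + 5
11: 32575219 = 11·2961383 + 6
13: 32575219 = 13·2505786 + 1
17: 32575219 = 17·1916189 + 6
19: 32575219 = 19·1714485 + 4
23: 32575219 = 23·1416313 + 20
29: 32575219 = 29·1123283 + 12
31: 32575219 = 31·1050813 + 16
37: 32575219 = 37·880411 + 12
41: 32575219 = 41·794517 + 22
43: 32575219 = 43·757563 + 10
47: 32575219 = 47·693089 + 36
53: 32575219 = 53·614626 + 41
59: 32575219 = 59·552122 + 21
61: 32575219 = 61·534019 + 60
67: 32575219 = 67·486197 + 20
71: 32575219 = 71·458805 + 64
73: 32575219 = 73·446235 + 64
79: 32575219 = 79·412344 + 43
83: 32575219 = 83·392472 + 43
89: 32575219 = 89·366013 + 62
97: 32575219 = 97·335827

97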